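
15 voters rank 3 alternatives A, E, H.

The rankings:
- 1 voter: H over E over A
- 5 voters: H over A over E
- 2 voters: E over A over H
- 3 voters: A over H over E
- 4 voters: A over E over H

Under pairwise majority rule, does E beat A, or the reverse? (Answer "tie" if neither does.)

A

Ballots ranking E above A: 1 + 2 = 3.
Ballots ranking A above E: 15 − 3 = 12.
A wins the head-to-head 12–3.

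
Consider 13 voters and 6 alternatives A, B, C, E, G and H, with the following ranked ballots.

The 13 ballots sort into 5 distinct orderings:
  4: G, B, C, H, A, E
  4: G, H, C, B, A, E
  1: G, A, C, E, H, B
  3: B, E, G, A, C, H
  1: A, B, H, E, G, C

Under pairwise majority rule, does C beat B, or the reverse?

B

Ballots ranking C above B: 4 + 1 = 5.
Ballots ranking B above C: 13 − 5 = 8.
B wins the head-to-head 8–5.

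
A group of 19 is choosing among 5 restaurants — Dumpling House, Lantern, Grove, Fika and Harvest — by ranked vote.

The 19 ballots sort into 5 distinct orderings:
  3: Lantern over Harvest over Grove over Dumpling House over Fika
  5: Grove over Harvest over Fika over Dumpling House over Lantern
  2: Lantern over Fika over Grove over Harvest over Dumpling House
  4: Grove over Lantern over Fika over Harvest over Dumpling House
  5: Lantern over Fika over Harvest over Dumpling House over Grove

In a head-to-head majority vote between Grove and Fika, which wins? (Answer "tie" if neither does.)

Grove

Ballots ranking Grove above Fika: 3 + 5 + 4 = 12.
Ballots ranking Fika above Grove: 19 − 12 = 7.
Grove wins the head-to-head 12–7.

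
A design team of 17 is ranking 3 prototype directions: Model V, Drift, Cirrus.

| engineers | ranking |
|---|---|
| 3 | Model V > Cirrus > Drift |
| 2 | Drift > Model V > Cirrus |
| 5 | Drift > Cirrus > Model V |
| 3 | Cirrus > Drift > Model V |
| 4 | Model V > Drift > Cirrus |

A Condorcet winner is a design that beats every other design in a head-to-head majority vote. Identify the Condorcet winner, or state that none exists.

Drift

Pairwise majorities:
Model V vs Drift: Drift wins 10–7.
Model V–Cirrus: Model V 9–8.
Drift–Cirrus: Drift 11–6.
Only Drift has no losses; Drift is the Condorcet winner.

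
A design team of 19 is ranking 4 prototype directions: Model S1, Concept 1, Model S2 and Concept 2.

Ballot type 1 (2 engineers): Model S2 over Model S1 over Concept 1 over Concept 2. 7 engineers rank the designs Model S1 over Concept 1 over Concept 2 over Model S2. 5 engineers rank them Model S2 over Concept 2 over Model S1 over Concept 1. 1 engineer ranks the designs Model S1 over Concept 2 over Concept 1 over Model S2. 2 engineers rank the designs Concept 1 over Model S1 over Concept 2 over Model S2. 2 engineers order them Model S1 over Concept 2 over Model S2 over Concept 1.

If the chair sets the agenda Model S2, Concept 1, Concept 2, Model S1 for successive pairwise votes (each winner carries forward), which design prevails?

Model S1

Round 1: Model S2 vs Concept 1 — 9–10, Concept 1 advances.
Round 2: Concept 1 vs Concept 2 — 11–8, Concept 1 advances.
Round 3: Concept 1 vs Model S1 — 2–17, Model S1 advances.
Model S1 survives the agenda.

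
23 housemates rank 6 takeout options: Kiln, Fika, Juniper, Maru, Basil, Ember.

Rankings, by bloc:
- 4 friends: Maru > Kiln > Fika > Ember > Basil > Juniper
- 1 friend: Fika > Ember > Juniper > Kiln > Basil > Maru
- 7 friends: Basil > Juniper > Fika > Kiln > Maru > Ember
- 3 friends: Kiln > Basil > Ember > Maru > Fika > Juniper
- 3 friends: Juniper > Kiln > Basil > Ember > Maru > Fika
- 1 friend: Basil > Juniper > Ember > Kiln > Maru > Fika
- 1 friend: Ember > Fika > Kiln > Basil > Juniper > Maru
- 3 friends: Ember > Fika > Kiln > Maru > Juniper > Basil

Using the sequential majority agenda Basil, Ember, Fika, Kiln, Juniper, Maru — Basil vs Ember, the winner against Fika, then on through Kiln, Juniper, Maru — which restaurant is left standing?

Round 1: Basil vs Ember — 14–9, Basil advances.
Round 2: Basil vs Fika — 14–9, Basil advances.
Round 3: Basil vs Kiln — 8–15, Kiln advances.
Round 4: Kiln vs Juniper — 11–12, Juniper advances.
Round 5: Juniper vs Maru — 13–10, Juniper advances.
Juniper survives the agenda.

Juniper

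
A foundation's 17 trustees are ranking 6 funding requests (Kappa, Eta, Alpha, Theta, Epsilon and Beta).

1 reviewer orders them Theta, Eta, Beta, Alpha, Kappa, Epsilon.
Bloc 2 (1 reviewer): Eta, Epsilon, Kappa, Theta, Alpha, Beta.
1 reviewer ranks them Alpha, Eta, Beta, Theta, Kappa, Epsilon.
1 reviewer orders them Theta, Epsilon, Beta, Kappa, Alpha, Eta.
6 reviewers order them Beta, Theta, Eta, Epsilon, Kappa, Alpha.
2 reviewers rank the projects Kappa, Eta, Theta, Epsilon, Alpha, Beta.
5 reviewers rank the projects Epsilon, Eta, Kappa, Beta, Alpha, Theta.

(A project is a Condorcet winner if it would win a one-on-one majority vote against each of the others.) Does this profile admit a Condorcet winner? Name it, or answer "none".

Eta

Head-to-head results (17 reviewers):
Kappa–Eta: Eta 14–3.
Kappa vs Alpha: Kappa wins 15–2.
Kappa vs Theta: Theta wins 9–8.
Kappa vs Epsilon: Epsilon wins 13–4.
Kappa vs Beta: Beta wins 9–8.
Eta vs Alpha: Eta wins 15–2.
Eta vs Theta: Eta, 9–8.
Eta vs Epsilon: Eta wins 11–6.
Eta vs Beta: Eta, 10–7.
Alpha–Theta: Theta 11–6.
Alpha vs Epsilon: Epsilon, 15–2.
Alpha vs Beta: Beta wins 13–4.
Theta vs Epsilon: Theta wins 11–6.
Theta vs Beta: Beta, 12–5.
Epsilon vs Beta: Epsilon wins 9–8.
Eta beats each of Kappa, Alpha, Theta, Epsilon, Beta — Eta is the Condorcet winner.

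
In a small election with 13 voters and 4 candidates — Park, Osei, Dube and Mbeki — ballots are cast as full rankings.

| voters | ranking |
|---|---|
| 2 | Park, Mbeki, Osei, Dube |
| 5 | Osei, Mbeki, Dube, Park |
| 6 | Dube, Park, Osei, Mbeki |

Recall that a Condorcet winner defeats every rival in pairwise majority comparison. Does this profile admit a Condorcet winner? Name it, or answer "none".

none

Check each pair by majority over 13 ballots:
Park vs Osei: 8 to 5, Park.
Park vs Dube: Park is ranked higher on 2 ballots, Dube on 11. Dube wins 11–2.
Park vs Mbeki: 8 to 5, Park.
Osei vs Dube: 2+5 = 7 for Osei, 6 for Dube — Osei by 7–6.
Osei vs Mbeki: Osei is ranked higher on 5+6 = 11 ballots, Mbeki on 2. Osei wins 11–2.
Dube vs Mbeki: Dube preferred on 6 ballots; Mbeki wins 7–6.
Each candidate drops at least one matchup (Park loses to Dube; Osei loses to Park; Dube loses to Osei; Mbeki loses to Park); the cycle Park → Osei → Dube → Park rules out a Condorcet winner.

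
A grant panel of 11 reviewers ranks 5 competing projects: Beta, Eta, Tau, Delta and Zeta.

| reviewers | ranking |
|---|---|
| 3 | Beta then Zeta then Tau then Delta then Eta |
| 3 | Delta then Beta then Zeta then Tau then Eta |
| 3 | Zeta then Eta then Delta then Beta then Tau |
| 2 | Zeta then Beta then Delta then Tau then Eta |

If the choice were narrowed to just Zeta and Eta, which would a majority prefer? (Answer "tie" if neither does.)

Zeta

Ballots ranking Zeta above Eta: 3 + 3 + 3 + 2 = 11.
Ballots ranking Eta above Zeta: 11 − 11 = 0.
Zeta wins the head-to-head 11–0.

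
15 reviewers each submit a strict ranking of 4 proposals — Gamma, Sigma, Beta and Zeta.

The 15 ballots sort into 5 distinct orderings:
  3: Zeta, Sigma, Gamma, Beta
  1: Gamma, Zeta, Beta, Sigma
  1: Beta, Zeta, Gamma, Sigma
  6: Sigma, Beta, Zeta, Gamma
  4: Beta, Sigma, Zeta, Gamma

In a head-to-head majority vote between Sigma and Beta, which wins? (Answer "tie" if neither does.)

Sigma

Ballots ranking Sigma above Beta: 3 + 6 = 9.
Ballots ranking Beta above Sigma: 15 − 9 = 6.
Sigma wins the head-to-head 9–6.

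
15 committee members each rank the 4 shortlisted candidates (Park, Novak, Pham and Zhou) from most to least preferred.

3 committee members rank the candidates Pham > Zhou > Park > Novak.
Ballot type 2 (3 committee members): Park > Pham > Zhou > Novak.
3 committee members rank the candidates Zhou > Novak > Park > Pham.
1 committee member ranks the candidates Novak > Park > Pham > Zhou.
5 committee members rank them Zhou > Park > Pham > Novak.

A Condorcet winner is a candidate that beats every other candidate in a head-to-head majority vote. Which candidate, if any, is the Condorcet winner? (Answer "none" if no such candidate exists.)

Pairwise majorities:
Park vs Novak: Park, 11–4.
Park vs Pham: Park wins 12–3.
Park vs Zhou: Zhou wins 11–4.
Novak vs Pham: Pham, 11–4.
Novak vs Zhou: Zhou, 14–1.
Pham vs Zhou: Zhou wins 8–7.
Zhou defeats every rival head-to-head and is the Condorcet winner.

Zhou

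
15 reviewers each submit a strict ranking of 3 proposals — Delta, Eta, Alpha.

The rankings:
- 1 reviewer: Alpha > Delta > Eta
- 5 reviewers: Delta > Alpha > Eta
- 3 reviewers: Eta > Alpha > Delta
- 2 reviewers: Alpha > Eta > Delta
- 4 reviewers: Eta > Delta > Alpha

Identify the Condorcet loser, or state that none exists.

none

Pairwise majorities:
Delta vs Eta: Eta, 9–6.
Delta vs Alpha: Delta is ranked higher on 5+4 = 9 ballots, Alpha on 6. Delta wins 9–6.
Eta vs Alpha: Alpha wins 8–7.
Each project has at least one pairwise win (Delta beats Alpha; Eta beats Delta; Alpha beats Eta) — no Condorcet loser.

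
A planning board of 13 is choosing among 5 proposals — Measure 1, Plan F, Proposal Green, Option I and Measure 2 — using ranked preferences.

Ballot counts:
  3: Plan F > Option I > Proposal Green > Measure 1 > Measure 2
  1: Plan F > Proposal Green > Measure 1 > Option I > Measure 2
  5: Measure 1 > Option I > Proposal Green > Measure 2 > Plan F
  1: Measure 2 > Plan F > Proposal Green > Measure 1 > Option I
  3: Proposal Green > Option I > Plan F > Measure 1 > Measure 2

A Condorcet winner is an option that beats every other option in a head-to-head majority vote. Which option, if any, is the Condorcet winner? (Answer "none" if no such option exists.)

none

Pairwise majorities:
Measure 1 vs Plan F: 5 to 8, Plan F.
Measure 1 vs Proposal Green: 5 to 8, Proposal Green.
Measure 1–Option I: Measure 1 7–6.
Measure 1 vs Measure 2: Measure 1 wins 12–1.
Plan F vs Proposal Green: Plan F preferred on 3+1+1 = 5 ballots; Proposal Green wins 8–5.
Plan F vs Option I: Plan F preferred on 3+1+1 = 5 ballots; Option I wins 8–5.
Plan F vs Measure 2: Plan F wins 7–6.
Proposal Green vs Option I: Proposal Green is ranked higher on 1+1+3 = 5 ballots, Option I on 8. Option I wins 8–5.
Proposal Green–Measure 2: Proposal Green 12–1.
Option I vs Measure 2: Option I, 12–1.
No option is unbeaten: Measure 1 loses to Plan F; Plan F loses to Proposal Green; Proposal Green loses to Option I; Option I loses to Measure 1; Measure 2 loses to Measure 1. In particular Measure 1 beats Option I beats Plan F beats Measure 1 is a majority cycle — no Condorcet winner exists.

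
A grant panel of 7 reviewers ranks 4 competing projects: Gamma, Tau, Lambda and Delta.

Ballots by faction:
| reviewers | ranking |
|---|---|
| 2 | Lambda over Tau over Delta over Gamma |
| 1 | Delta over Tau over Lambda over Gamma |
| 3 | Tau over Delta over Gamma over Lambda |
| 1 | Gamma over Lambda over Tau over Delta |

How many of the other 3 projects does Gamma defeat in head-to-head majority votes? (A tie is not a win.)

1

Gamma against each rival (7 reviewers):
Gamma vs Tau: 1 for Gamma, 6 for Tau — Tau by 6–1.
Gamma vs Lambda: Gamma is ranked higher on 3+1 = 4 ballots, Lambda on 3. Gamma wins 4–3.
Gamma–Delta: Delta 6–1.
Gamma beats Lambda; loses to Tau, Delta — 1 pairwise win.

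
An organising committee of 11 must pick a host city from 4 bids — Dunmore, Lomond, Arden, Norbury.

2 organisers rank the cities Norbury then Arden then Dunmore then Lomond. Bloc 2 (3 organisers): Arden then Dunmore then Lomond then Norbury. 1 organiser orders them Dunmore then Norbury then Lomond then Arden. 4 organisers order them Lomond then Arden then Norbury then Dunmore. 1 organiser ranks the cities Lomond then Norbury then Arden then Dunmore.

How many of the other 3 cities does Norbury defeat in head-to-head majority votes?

1

Norbury against each rival (11 organisers):
Norbury vs Dunmore: 2+4+1 = 7 for Norbury, 4 for Dunmore — Norbury by 7–4.
Norbury vs Lomond: Lomond wins 8–3.
Norbury vs Arden: Arden, 7–4.
Norbury beats Dunmore; loses to Lomond, Arden — 1 pairwise win.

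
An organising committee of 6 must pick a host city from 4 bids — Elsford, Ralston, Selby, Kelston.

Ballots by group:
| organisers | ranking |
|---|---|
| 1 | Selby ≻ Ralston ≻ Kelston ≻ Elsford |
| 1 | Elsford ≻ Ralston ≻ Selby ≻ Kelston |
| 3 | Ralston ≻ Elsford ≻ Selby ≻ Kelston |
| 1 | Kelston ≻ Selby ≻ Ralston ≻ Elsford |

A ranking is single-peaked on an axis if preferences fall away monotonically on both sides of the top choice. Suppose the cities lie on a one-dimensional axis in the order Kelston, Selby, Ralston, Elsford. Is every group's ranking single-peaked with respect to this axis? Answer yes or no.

yes

Axis positions: Kelston=1, Selby=2, Ralston=3, Elsford=4.
Group 1 (peak Selby at position 2): ranking walks positions 2-3-1-4, expanding outward from the peak — single-peaked.
Group 2 (peak Elsford at position 4): ranking walks positions 4-3-2-1, expanding outward from the peak — single-peaked.
Group 3 (peak Ralston at position 3): ranking walks positions 3-4-2-1, expanding outward from the peak — single-peaked.
Group 4 (peak Kelston at position 1): ranking walks positions 1-2-3-4, expanding outward from the peak — single-peaked.
Every ranking is single-peaked on this axis.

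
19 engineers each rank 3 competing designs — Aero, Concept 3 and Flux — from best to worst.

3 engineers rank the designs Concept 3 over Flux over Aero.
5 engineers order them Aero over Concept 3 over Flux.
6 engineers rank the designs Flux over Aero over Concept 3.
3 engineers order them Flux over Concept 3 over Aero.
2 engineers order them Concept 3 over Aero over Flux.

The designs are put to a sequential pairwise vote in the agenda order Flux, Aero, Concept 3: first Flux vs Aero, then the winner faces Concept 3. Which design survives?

Round 1: Flux vs Aero — 12–7, Flux advances.
Round 2: Flux vs Concept 3 — 9–10, Concept 3 advances.
Concept 3 survives the agenda.

Concept 3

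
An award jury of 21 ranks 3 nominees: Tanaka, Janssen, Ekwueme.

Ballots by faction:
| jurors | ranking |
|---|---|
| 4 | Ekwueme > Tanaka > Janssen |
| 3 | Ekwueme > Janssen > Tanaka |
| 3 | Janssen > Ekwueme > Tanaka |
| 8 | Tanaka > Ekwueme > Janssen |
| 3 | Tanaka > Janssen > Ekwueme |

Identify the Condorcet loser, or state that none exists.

Janssen

Head-to-head results (21 jurors):
Tanaka vs Janssen: Tanaka is ranked higher on 4+8+3 = 15 ballots, Janssen on 6. Tanaka wins 15–6.
Tanaka vs Ekwueme: Tanaka wins 11–10.
Janssen vs Ekwueme: Ekwueme, 15–6.
Janssen loses to every other nominee — it is the Condorcet loser.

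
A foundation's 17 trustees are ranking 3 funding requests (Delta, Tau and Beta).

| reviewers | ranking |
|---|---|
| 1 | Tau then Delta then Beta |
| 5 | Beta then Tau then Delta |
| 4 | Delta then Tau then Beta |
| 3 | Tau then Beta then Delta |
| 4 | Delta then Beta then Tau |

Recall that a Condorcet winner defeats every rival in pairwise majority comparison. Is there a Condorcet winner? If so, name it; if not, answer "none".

none

Check each pair by majority over 17 ballots:
Delta–Tau: Tau 9–8.
Delta vs Beta: 9 to 8, Delta.
Tau vs Beta: 1+4+3 = 8 for Tau, 9 for Beta — Beta by 9–8.
Each project drops at least one matchup (Delta loses to Tau; Tau loses to Beta; Beta loses to Delta); the cycle Delta beats Beta beats Tau beats Delta rules out a Condorcet winner.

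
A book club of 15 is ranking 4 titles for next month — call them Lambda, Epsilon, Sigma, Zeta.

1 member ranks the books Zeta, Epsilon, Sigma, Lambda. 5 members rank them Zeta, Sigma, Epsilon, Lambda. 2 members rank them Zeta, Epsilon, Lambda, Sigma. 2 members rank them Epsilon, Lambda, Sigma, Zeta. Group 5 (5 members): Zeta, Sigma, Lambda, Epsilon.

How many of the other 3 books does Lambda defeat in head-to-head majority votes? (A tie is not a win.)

0

Lambda against each rival (15 members):
Lambda–Epsilon: Epsilon 10–5.
Lambda vs Sigma: Sigma wins 11–4.
Lambda–Zeta: Zeta 13–2.
Lambda beats no one; loses to Epsilon, Sigma, Zeta — 0 pairwise wins.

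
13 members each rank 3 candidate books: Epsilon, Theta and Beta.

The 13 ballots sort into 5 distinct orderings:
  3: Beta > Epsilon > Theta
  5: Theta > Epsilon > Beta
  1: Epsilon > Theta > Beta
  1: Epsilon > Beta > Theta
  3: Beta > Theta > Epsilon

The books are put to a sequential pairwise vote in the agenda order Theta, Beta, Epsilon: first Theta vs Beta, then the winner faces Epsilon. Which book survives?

Epsilon

Round 1: Theta vs Beta — 6–7, Beta advances.
Round 2: Beta vs Epsilon — 6–7, Epsilon advances.
The agenda winner is Epsilon.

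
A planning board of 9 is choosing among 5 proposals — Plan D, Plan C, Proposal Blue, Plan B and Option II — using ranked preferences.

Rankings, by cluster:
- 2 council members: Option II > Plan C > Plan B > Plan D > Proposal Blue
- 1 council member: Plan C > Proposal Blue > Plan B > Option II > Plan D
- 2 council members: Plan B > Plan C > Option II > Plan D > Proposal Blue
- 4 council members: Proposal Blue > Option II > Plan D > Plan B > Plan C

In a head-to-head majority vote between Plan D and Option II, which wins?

No ballot ranks Plan D above Option II: 0.
Ballots ranking Option II above Plan D: 9 − 0 = 9.
Option II wins the head-to-head 9–0.

Option II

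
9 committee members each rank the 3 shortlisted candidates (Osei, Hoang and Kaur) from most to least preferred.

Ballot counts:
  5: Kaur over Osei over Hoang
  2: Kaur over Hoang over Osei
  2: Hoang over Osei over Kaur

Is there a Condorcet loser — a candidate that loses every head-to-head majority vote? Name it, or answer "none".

Hoang

Pairwise majorities:
Osei vs Hoang: Osei, 5–4.
Osei vs Kaur: Osei preferred on 2 ballots; Kaur wins 7–2.
Hoang–Kaur: Kaur 7–2.
Only Hoang has no wins; Hoang is the Condorcet loser.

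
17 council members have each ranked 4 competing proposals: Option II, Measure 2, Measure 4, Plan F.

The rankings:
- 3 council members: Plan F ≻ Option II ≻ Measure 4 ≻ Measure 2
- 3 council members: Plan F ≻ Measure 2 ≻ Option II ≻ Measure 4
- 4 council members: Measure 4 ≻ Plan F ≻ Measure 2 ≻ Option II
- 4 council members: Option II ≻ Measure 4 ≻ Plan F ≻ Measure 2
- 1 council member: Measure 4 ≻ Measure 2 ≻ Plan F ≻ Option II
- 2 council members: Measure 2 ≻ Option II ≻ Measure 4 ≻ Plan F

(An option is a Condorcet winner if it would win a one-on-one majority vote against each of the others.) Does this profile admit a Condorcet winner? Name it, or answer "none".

none

Head-to-head results (17 council members):
Option II vs Measure 2: Measure 2 wins 10–7.
Option II vs Measure 4: Option II wins 12–5.
Option II–Plan F: Plan F 11–6.
Measure 2–Measure 4: Measure 4 12–5.
Measure 2–Plan F: Plan F 14–3.
Measure 4–Plan F: Measure 4 11–6.
Each option drops at least one matchup (Option II loses to Measure 2; Measure 2 loses to Measure 4; Measure 4 loses to Option II; Plan F loses to Measure 4); the cycle Option II → Measure 4 → Measure 2 → Option II rules out a Condorcet winner.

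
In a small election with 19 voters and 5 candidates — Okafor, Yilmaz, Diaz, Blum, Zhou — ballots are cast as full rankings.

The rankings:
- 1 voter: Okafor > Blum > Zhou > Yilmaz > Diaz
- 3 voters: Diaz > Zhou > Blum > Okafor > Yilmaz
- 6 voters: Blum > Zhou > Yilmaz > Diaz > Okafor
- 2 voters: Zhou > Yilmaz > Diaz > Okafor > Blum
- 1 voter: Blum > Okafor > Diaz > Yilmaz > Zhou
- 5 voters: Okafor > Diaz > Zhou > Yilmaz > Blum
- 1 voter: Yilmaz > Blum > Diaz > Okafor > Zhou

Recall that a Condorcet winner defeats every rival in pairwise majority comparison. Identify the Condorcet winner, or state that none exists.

Check each pair by majority over 19 ballots:
Okafor vs Yilmaz: Okafor, 10–9.
Okafor vs Diaz: 1+1+5 = 7 for Okafor, 12 for Diaz — Diaz by 12–7.
Okafor vs Blum: Okafor is ranked higher on 1+2+5 = 8 ballots, Blum on 11. Blum wins 11–8.
Okafor vs Zhou: Zhou wins 11–8.
Yilmaz vs Diaz: Yilmaz, 10–9.
Yilmaz vs Blum: Yilmaz preferred on 2+5+1 = 8 ballots; Blum wins 11–8.
Yilmaz–Zhou: Zhou 17–2.
Diaz vs Blum: 3+2+5 = 10 for Diaz, 9 for Blum — Diaz by 10–9.
Diaz–Zhou: Diaz 10–9.
Blum vs Zhou: Zhou, 10–9.
No candidate is unbeaten: Okafor loses to Diaz; Yilmaz loses to Okafor; Diaz loses to Yilmaz; Blum loses to Diaz; Zhou loses to Diaz. In particular Okafor beats Yilmaz beats Diaz beats Okafor is a majority cycle — no Condorcet winner exists.

none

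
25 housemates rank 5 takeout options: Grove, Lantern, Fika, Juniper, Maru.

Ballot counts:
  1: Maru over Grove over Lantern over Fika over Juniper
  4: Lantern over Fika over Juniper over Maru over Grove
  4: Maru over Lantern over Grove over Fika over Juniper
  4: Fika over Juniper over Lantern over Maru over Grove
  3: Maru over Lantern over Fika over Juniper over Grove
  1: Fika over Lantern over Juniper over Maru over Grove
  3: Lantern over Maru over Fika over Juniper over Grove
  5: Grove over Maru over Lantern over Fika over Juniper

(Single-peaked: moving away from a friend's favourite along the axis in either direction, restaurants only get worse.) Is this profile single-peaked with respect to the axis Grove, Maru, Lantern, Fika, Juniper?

yes

Axis positions: Grove=1, Maru=2, Lantern=3, Fika=4, Juniper=5.
Cluster 1 (peak Maru at position 2): ranking walks positions 2-1-3-4-5, expanding outward from the peak — single-peaked.
Cluster 2 (peak Lantern at position 3): ranking walks positions 3-4-5-2-1, expanding outward from the peak — single-peaked.
Cluster 3 (peak Maru at position 2): ranking walks positions 2-3-1-4-5, expanding outward from the peak — single-peaked.
Cluster 4 (peak Fika at position 4): ranking walks positions 4-5-3-2-1, expanding outward from the peak — single-peaked.
Cluster 5 (peak Maru at position 2): ranking walks positions 2-3-4-5-1, expanding outward from the peak — single-peaked.
Cluster 6 (peak Fika at position 4): ranking walks positions 4-3-5-2-1, expanding outward from the peak — single-peaked.
Cluster 7 (peak Lantern at position 3): ranking walks positions 3-2-4-5-1, expanding outward from the peak — single-peaked.
Cluster 8 (peak Grove at position 1): ranking walks positions 1-2-3-4-5, expanding outward from the peak — single-peaked.
Every ranking is single-peaked on this axis.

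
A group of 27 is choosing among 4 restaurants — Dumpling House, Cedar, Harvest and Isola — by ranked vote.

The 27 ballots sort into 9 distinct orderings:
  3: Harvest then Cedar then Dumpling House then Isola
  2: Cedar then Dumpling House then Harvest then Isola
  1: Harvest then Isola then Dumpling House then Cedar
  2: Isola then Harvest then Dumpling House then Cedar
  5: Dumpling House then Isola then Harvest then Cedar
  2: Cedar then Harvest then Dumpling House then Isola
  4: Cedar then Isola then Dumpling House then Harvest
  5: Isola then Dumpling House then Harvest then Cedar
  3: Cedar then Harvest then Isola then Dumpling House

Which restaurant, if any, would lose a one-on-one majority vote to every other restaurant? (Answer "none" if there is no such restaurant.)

Pairwise majorities:
Dumpling House vs Cedar: Cedar, 14–13.
Dumpling House–Harvest: Dumpling House 16–11.
Dumpling House–Isola: Isola 15–12.
Cedar vs Harvest: 2+2+4+3 = 11 for Cedar, 16 for Harvest — Harvest by 16–11.
Cedar vs Isola: Cedar wins 14–13.
Harvest vs Isola: 3+2+1+2+3 = 11 for Harvest, 16 for Isola — Isola by 16–11.
Every restaurant wins at least one matchup (Dumpling House beats Harvest; Cedar beats Dumpling House; Harvest beats Cedar; Isola beats Dumpling House), so there is no Condorcet loser.

none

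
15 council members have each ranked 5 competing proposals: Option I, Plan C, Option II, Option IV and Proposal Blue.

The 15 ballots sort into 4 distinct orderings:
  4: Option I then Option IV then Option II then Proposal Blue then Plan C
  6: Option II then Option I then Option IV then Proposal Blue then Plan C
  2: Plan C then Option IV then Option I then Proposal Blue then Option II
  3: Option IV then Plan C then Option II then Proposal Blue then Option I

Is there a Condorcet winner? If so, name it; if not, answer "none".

Pairwise majorities:
Option I–Plan C: Option I 10–5.
Option I–Option II: Option II 9–6.
Option I vs Option IV: Option I preferred on 4+6 = 10 ballots; Option I wins 10–5.
Option I vs Proposal Blue: Option I preferred on 4+6+2 = 12 ballots; Option I wins 12–3.
Plan C vs Option II: Plan C is ranked higher on 2+3 = 5 ballots, Option II on 10. Option II wins 10–5.
Plan C vs Option IV: Option IV, 13–2.
Plan C vs Proposal Blue: 2+3 = 5 for Plan C, 10 for Proposal Blue — Proposal Blue by 10–5.
Option II vs Option IV: 6 to 9, Option IV.
Option II vs Proposal Blue: Option II wins 13–2.
Option IV vs Proposal Blue: Option IV, 15–0.
No option is unbeaten: Option I loses to Option II; Plan C loses to Option I; Option II loses to Option IV; Option IV loses to Option I; Proposal Blue loses to Option I. In particular Option I beats Option IV beats Option II beats Option I is a majority cycle — no Condorcet winner exists.

none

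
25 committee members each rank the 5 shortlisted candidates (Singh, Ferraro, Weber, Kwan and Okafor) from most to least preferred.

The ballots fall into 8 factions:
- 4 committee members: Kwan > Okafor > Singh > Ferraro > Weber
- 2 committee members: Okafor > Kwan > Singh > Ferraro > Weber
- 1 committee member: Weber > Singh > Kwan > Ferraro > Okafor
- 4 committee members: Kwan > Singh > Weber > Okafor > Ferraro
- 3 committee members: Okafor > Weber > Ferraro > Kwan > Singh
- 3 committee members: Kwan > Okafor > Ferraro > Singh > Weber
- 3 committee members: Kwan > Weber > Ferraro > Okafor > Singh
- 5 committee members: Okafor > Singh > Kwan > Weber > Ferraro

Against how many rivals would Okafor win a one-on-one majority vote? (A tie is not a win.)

3

Okafor against each rival (25 committee members):
Okafor vs Singh: Okafor wins 20–5.
Okafor vs Ferraro: 4+2+4+3+3+5 = 21 for Okafor, 4 for Ferraro — Okafor by 21–4.
Okafor vs Weber: Okafor preferred on 4+2+3+3+5 = 17 ballots; Okafor wins 17–8.
Okafor vs Kwan: 10 to 15, Kwan.
Okafor beats Singh, Ferraro, Weber; loses to Kwan — 3 pairwise wins.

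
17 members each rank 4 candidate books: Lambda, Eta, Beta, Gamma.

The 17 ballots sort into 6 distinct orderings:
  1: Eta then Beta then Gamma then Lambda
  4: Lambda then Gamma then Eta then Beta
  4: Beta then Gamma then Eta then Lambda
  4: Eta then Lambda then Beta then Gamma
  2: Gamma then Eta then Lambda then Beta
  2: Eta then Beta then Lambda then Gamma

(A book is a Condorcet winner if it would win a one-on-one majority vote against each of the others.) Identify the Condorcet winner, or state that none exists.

none

Check each pair by majority over 17 ballots:
Lambda vs Eta: 4 for Lambda, 13 for Eta — Eta by 13–4.
Lambda–Beta: Lambda 10–7.
Lambda vs Gamma: 10 to 7, Lambda.
Eta vs Beta: 13 to 4, Eta.
Eta vs Gamma: Gamma, 10–7.
Beta–Gamma: Beta 11–6.
Every book loses at least once (Lambda loses to Eta; Eta loses to Gamma; Beta loses to Lambda; Gamma loses to Lambda). The majority relation contains the cycle Lambda beats Gamma beats Eta beats Lambda, so there is no Condorcet winner.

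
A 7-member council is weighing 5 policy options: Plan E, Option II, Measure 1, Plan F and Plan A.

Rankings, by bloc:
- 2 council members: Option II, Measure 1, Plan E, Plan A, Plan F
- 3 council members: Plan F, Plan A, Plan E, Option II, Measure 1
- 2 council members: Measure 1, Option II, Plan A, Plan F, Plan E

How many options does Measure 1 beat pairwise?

Measure 1 against each rival (7 council members):
Measure 1–Plan E: Measure 1 4–3.
Measure 1 vs Option II: Option II wins 5–2.
Measure 1 vs Plan F: 4 to 3, Measure 1.
Measure 1 vs Plan A: 4 to 3, Measure 1.
Measure 1 beats Plan E, Plan F, Plan A; loses to Option II — 3 pairwise wins.

3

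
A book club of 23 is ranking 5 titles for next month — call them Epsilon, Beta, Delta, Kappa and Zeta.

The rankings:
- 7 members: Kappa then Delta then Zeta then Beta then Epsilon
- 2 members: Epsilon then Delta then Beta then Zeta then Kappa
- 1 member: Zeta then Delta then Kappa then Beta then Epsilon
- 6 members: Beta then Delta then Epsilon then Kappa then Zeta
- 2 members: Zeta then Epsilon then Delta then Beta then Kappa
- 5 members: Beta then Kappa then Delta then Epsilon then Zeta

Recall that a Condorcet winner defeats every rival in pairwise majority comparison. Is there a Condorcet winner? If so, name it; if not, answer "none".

Pairwise majorities:
Epsilon vs Beta: 4 to 19, Beta.
Epsilon vs Delta: Epsilon is ranked higher on 2+2 = 4 ballots, Delta on 19. Delta wins 19–4.
Epsilon–Kappa: Kappa 13–10.
Epsilon vs Zeta: 13 to 10, Epsilon.
Beta–Delta: Delta 12–11.
Beta vs Kappa: Beta preferred on 2+6+2+5 = 15 ballots; Beta wins 15–8.
Beta vs Zeta: Beta is ranked higher on 2+6+5 = 13 ballots, Zeta on 10. Beta wins 13–10.
Delta vs Kappa: Delta preferred on 2+1+6+2 = 11 ballots; Kappa wins 12–11.
Delta vs Zeta: 20 to 3, Delta.
Kappa vs Zeta: Kappa, 18–5.
Every book loses at least once (Epsilon loses to Beta; Beta loses to Delta; Delta loses to Kappa; Kappa loses to Beta; Zeta loses to Epsilon). The majority relation contains the cycle Beta > Kappa > Delta > Beta, so there is no Condorcet winner.

none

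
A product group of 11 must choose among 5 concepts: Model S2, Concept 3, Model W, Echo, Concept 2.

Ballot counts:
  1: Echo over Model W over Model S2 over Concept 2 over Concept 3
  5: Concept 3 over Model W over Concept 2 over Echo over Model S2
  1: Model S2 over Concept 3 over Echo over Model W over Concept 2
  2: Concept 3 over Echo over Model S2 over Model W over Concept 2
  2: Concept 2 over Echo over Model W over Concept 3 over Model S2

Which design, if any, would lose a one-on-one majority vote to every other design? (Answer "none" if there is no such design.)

Model S2

Head-to-head results (11 engineers):
Model S2–Concept 3: Concept 3 9–2.
Model S2–Model W: Model W 8–3.
Model S2 vs Echo: Model S2 is ranked higher on 1 ballot, Echo on 10. Echo wins 10–1.
Model S2 vs Concept 2: Concept 2, 7–4.
Concept 3 vs Model W: 5+1+2 = 8 for Concept 3, 3 for Model W — Concept 3 by 8–3.
Concept 3 vs Echo: Concept 3 preferred on 5+1+2 = 8 ballots; Concept 3 wins 8–3.
Concept 3 vs Concept 2: Concept 3 is ranked higher on 5+1+2 = 8 ballots, Concept 2 on 3. Concept 3 wins 8–3.
Model W vs Echo: Model W is ranked higher on 5 ballots, Echo on 6. Echo wins 6–5.
Model W vs Concept 2: Model W, 9–2.
Echo vs Concept 2: 1+1+2 = 4 for Echo, 7 for Concept 2 — Concept 2 by 7–4.
Model S2 is beaten in every head-to-head and is the Condorcet loser.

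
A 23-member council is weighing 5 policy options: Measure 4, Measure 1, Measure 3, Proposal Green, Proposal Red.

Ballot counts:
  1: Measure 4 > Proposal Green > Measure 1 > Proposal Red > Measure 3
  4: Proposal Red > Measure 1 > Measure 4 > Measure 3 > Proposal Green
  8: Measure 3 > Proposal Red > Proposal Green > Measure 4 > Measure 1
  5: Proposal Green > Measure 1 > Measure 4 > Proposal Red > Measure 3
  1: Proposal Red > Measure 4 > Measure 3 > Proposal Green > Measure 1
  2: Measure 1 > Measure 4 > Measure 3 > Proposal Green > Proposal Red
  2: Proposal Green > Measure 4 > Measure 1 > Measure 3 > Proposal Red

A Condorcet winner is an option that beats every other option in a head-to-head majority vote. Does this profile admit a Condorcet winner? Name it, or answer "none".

none

Head-to-head results (23 council members):
Measure 4 vs Measure 1: Measure 4 is ranked higher on 1+8+1+2 = 12 ballots, Measure 1 on 11. Measure 4 wins 12–11.
Measure 4 vs Measure 3: 15 to 8, Measure 4.
Measure 4 vs Proposal Green: 1+4+1+2 = 8 for Measure 4, 15 for Proposal Green — Proposal Green by 15–8.
Measure 4 vs Proposal Red: Measure 4 preferred on 1+5+2+2 = 10 ballots; Proposal Red wins 13–10.
Measure 1 vs Measure 3: 1+4+5+2+2 = 14 for Measure 1, 9 for Measure 3 — Measure 1 by 14–9.
Measure 1 vs Proposal Green: 4+2 = 6 for Measure 1, 17 for Proposal Green — Proposal Green by 17–6.
Measure 1 vs Proposal Red: Measure 1 is ranked higher on 1+5+2+2 = 10 ballots, Proposal Red on 13. Proposal Red wins 13–10.
Measure 3 vs Proposal Green: 15 to 8, Measure 3.
Measure 3 vs Proposal Red: Measure 3 preferred on 8+2+2 = 12 ballots; Measure 3 wins 12–11.
Proposal Green vs Proposal Red: Proposal Green is ranked higher on 1+5+2+2 = 10 ballots, Proposal Red on 13. Proposal Red wins 13–10.
Each option drops at least one matchup (Measure 4 loses to Proposal Green; Measure 1 loses to Measure 4; Measure 3 loses to Measure 4; Proposal Green loses to Measure 3; Proposal Red loses to Measure 3); the cycle Measure 4 beats Measure 3 beats Proposal Green beats Measure 4 rules out a Condorcet winner.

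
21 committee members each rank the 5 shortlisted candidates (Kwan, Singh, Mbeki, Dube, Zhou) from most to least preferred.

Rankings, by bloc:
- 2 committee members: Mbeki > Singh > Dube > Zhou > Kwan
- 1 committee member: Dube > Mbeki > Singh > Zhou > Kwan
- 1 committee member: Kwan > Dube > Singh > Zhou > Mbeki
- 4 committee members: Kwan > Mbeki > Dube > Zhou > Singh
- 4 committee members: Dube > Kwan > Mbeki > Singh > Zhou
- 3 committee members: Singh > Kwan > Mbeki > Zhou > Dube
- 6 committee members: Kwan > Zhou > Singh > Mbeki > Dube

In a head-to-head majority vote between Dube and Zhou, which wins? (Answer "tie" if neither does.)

Dube

Ballots ranking Dube above Zhou: 2 + 1 + 1 + 4 + 4 = 12.
Ballots ranking Zhou above Dube: 21 − 12 = 9.
Dube wins the head-to-head 12–9.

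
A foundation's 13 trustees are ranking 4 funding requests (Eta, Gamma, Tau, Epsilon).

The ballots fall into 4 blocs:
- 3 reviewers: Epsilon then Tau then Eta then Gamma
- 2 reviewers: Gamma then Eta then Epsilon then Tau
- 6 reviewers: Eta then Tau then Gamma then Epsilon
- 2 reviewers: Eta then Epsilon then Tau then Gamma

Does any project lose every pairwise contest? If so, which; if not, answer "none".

Pairwise majorities:
Eta vs Gamma: Eta is ranked higher on 3+6+2 = 11 ballots, Gamma on 2. Eta wins 11–2.
Eta vs Tau: Eta, 10–3.
Eta vs Epsilon: 10 to 3, Eta.
Gamma vs Tau: Tau wins 11–2.
Gamma vs Epsilon: Gamma wins 8–5.
Tau vs Epsilon: Tau preferred on 6 ballots; Epsilon wins 7–6.
Each project has at least one pairwise win (Eta beats Gamma; Gamma beats Epsilon; Tau beats Gamma; Epsilon beats Tau) — no Condorcet loser.

none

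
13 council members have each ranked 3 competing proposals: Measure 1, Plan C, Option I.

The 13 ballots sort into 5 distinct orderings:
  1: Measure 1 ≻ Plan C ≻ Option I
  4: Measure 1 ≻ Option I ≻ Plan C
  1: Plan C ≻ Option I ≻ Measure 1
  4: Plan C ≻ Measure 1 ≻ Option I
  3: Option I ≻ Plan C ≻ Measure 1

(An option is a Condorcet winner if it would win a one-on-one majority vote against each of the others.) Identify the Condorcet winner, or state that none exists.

none

Pairwise majorities:
Measure 1–Plan C: Plan C 8–5.
Measure 1 vs Option I: Measure 1 preferred on 1+4+4 = 9 ballots; Measure 1 wins 9–4.
Plan C vs Option I: 1+1+4 = 6 for Plan C, 7 for Option I — Option I by 7–6.
Each option drops at least one matchup (Measure 1 loses to Plan C; Plan C loses to Option I; Option I loses to Measure 1); the cycle Measure 1 → Option I → Plan C → Measure 1 rules out a Condorcet winner.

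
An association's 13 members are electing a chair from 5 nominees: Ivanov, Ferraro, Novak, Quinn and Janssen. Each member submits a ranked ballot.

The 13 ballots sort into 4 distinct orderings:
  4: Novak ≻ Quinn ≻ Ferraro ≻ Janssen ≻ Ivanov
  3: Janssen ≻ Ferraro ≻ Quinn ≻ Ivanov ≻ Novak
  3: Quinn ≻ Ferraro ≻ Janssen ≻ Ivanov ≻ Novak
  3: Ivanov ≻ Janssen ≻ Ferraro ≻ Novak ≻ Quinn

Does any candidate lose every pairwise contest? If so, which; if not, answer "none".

Head-to-head results (13 voters):
Ivanov vs Ferraro: Ferraro wins 10–3.
Ivanov vs Novak: Ivanov is ranked higher on 3+3+3 = 9 ballots, Novak on 4. Ivanov wins 9–4.
Ivanov vs Quinn: Quinn, 10–3.
Ivanov–Janssen: Janssen 10–3.
Ferraro vs Novak: Ferraro preferred on 3+3+3 = 9 ballots; Ferraro wins 9–4.
Ferraro–Quinn: Quinn 7–6.
Ferraro vs Janssen: 4+3 = 7 for Ferraro, 6 for Janssen — Ferraro by 7–6.
Novak vs Quinn: Novak, 7–6.
Novak vs Janssen: 4 to 9, Janssen.
Quinn–Janssen: Quinn 7–6.
Each candidate has at least one pairwise win (Ivanov beats Novak; Ferraro beats Ivanov; Novak beats Quinn; Quinn beats Ivanov; Janssen beats Ivanov) — no Condorcet loser.

none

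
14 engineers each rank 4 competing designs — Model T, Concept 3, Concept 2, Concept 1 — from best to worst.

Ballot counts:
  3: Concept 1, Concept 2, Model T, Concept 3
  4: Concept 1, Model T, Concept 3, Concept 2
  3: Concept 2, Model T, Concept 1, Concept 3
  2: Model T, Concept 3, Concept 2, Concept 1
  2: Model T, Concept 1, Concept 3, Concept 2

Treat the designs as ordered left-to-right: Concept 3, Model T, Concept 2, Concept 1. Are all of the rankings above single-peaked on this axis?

Axis positions: Concept 3=1, Model T=2, Concept 2=3, Concept 1=4.
Group 1 (peak Concept 1 at position 4): ranking walks positions 4-3-2-1, expanding outward from the peak — single-peaked.
Group 2: ranking walks positions 4-2-1-3; Model T is ranked above Concept 2 even though Concept 2 lies between Model T and the peak Concept 1 on the axis — preferences dip and rise again. Not single-peaked.
Group 3 (peak Concept 2 at position 3): ranking walks positions 3-2-4-1, expanding outward from the peak — single-peaked.
Group 4 (peak Model T at position 2): ranking walks positions 2-1-3-4, expanding outward from the peak — single-peaked.
Group 5: ranking walks positions 2-4-1-3; Concept 1 is ranked above Concept 2 even though Concept 2 lies between Concept 1 and the peak Model T on the axis — preferences dip and rise again. Not single-peaked.
Group 2 violates single-peakedness, so the profile is not single-peaked on this axis.

no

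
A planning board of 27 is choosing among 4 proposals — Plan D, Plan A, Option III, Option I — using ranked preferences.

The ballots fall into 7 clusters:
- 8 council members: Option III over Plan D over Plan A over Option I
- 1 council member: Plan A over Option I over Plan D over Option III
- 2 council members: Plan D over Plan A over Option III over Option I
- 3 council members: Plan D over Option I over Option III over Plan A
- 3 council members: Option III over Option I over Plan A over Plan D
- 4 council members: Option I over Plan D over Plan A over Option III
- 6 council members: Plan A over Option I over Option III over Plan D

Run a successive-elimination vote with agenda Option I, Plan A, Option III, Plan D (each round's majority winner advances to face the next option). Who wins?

Option III

Round 1: Option I vs Plan A — 10–17, Plan A advances.
Round 2: Plan A vs Option III — 13–14, Option III advances.
Round 3: Option III vs Plan D — 17–10, Option III advances.
Option III survives the agenda.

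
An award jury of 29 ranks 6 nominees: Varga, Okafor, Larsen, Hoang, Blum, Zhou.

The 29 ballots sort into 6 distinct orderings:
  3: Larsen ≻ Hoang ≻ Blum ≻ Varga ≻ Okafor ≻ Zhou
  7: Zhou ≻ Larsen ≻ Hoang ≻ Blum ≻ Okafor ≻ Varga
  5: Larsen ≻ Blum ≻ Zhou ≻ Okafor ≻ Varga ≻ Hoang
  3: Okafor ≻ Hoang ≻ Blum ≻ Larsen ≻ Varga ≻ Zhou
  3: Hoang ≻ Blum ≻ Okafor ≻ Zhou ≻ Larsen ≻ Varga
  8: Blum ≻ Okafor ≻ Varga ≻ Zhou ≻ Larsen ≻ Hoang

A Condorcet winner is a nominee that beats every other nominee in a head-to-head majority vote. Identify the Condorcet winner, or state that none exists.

Pairwise majorities:
Varga vs Okafor: Varga preferred on 3 ballots; Okafor wins 26–3.
Varga vs Larsen: Varga preferred on 8 ballots; Larsen wins 21–8.
Varga vs Hoang: 5+8 = 13 for Varga, 16 for Hoang — Hoang by 16–13.
Varga vs Blum: 0 to 29, Blum.
Varga vs Zhou: Varga preferred on 3+3+8 = 14 ballots; Zhou wins 15–14.
Okafor vs Larsen: Okafor preferred on 3+3+8 = 14 ballots; Larsen wins 15–14.
Okafor vs Hoang: 5+3+8 = 16 for Okafor, 13 for Hoang — Okafor by 16–13.
Okafor vs Blum: 3 for Okafor, 26 for Blum — Blum by 26–3.
Okafor vs Zhou: Okafor is ranked higher on 3+3+3+8 = 17 ballots, Zhou on 12. Okafor wins 17–12.
Larsen vs Hoang: Larsen is ranked higher on 3+7+5+8 = 23 ballots, Hoang on 6. Larsen wins 23–6.
Larsen vs Blum: 3+7+5 = 15 for Larsen, 14 for Blum — Larsen by 15–14.
Larsen vs Zhou: Larsen preferred on 3+5+3 = 11 ballots; Zhou wins 18–11.
Hoang vs Blum: Hoang preferred on 3+7+3+3 = 16 ballots; Hoang wins 16–13.
Hoang vs Zhou: Hoang preferred on 3+3+3 = 9 ballots; Zhou wins 20–9.
Blum vs Zhou: Blum is ranked higher on 3+5+3+3+8 = 22 ballots, Zhou on 7. Blum wins 22–7.
Every nominee loses at least once (Varga loses to Okafor; Okafor loses to Larsen; Larsen loses to Zhou; Hoang loses to Okafor; Blum loses to Larsen; Zhou loses to Okafor). The majority relation contains the cycle Okafor beats Hoang beats Blum beats Okafor, so there is no Condorcet winner.

none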